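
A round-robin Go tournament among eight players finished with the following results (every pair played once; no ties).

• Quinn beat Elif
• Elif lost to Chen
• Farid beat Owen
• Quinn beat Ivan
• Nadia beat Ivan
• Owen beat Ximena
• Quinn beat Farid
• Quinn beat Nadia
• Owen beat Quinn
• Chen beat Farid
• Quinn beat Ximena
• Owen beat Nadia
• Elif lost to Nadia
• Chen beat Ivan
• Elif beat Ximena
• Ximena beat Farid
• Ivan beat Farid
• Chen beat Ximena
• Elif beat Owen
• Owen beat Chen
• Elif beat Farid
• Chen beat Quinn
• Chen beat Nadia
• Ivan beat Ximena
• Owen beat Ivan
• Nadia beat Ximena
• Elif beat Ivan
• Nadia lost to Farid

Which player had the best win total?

Chen

Win totals: Chen 6, Ivan 2, Ximena 1, Quinn 5, Nadia 3, Owen 5, Farid 2, Elif 4.
Chen leads with 6 wins (next highest: 5).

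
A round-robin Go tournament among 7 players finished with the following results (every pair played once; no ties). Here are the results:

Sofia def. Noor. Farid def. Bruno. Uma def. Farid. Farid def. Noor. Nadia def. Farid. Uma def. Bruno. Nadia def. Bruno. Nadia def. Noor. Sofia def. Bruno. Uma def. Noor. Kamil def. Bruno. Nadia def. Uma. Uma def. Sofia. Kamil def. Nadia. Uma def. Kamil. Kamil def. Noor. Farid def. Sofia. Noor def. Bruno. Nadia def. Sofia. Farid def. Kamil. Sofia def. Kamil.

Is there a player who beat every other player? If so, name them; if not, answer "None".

None

Highest win total is Uma with 5 (out of 6 possible).
Uma lost to Nadia, so no player went undefeated.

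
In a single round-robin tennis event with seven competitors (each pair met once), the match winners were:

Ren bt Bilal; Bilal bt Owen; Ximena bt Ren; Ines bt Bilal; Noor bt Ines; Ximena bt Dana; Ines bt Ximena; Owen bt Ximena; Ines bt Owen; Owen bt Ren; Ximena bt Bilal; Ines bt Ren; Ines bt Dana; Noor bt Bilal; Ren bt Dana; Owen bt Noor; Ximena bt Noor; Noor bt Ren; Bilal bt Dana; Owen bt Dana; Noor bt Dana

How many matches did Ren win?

2

Ren's results: beat Dana, Bilal; lost to Ximena, Ines, Noor, Owen.
That is 2 wins.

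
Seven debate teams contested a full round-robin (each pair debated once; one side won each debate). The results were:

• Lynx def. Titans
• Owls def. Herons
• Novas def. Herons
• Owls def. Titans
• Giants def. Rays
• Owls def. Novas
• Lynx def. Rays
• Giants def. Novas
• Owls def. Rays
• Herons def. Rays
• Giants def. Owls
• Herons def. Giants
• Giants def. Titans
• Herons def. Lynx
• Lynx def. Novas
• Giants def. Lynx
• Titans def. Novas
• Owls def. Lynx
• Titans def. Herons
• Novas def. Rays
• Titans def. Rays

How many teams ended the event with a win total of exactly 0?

1

Win totals: Rays 0, Herons 3, Lynx 3, Novas 2, Owls 5, Titans 3, Giants 5.
Exactly 0: Rays — 1 team.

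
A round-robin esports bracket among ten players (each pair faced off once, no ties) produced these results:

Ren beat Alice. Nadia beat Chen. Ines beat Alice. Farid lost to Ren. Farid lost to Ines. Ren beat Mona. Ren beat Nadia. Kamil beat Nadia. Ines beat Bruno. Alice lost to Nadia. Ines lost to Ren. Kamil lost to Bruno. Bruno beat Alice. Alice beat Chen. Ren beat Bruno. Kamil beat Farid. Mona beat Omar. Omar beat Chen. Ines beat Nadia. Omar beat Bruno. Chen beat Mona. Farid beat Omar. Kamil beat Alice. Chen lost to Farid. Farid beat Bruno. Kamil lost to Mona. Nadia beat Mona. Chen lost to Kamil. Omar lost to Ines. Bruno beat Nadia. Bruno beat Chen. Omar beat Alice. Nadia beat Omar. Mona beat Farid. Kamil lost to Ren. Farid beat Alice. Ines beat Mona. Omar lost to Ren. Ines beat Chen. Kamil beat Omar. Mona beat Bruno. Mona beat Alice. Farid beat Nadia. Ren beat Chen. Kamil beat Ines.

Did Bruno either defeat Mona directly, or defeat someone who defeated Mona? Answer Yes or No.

Yes

Bruno did not beat Mona directly.
Bruno beat Kamil, Alice, Nadia, Chen. Of those, Nadia beat Mona.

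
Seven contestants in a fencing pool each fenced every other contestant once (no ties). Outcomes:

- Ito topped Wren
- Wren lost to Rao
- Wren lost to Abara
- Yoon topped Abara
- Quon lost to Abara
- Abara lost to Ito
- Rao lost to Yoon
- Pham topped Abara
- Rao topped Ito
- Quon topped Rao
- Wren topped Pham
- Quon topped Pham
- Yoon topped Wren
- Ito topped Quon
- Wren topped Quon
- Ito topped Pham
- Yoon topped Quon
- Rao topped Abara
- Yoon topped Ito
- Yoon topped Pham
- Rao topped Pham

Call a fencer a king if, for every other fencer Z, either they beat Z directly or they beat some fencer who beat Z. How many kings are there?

1

Abara cannot reach Yoon, Ito in two steps.
Rao cannot reach Yoon in two steps.
Wren cannot reach Yoon, Ito in two steps.
Pham cannot reach Rao, Yoon, Ito in two steps.
Yoon reaches everyone (king).
Quon cannot reach Yoon in two steps.
Ito cannot reach Yoon in two steps.
Kings: Yoon — 1.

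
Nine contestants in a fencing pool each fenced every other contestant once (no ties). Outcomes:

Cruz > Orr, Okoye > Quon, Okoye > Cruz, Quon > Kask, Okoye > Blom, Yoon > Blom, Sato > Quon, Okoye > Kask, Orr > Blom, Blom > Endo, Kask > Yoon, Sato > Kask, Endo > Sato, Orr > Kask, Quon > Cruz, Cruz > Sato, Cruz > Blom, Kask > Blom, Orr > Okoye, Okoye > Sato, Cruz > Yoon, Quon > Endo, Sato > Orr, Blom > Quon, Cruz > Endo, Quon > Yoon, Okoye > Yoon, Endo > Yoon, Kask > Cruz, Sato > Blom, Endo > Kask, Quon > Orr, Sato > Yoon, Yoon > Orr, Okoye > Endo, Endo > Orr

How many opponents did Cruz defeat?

5

Cruz's results: beat Orr, Yoon, Sato, Blom, Endo; lost to Kask, Quon, Okoye.
That is 5 wins.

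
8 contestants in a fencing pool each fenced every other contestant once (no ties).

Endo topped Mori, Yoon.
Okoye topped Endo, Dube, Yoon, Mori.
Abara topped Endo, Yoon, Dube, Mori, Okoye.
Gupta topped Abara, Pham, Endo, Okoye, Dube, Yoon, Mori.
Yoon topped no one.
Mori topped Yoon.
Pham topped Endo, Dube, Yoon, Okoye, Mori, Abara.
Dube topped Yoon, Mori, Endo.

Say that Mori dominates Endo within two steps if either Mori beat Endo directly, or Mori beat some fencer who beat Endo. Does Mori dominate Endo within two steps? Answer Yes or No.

Mori did not beat Endo directly.
Mori beat Yoon, but each of them lost to Endo. No two-step path.

No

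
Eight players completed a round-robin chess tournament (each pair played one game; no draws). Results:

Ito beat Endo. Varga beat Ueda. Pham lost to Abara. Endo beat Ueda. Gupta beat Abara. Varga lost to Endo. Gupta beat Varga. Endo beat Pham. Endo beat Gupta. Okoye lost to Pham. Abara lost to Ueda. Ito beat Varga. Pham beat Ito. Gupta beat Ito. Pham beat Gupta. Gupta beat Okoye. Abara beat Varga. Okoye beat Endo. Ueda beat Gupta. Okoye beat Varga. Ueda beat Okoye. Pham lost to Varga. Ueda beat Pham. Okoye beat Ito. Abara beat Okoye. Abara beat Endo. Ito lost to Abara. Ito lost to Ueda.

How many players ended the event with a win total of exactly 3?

2

Win totals: Varga 2, Ueda 5, Endo 4, Abara 5, Okoye 3, Ito 2, Gupta 4, Pham 3.
Exactly 3: Okoye, Pham — 2 players.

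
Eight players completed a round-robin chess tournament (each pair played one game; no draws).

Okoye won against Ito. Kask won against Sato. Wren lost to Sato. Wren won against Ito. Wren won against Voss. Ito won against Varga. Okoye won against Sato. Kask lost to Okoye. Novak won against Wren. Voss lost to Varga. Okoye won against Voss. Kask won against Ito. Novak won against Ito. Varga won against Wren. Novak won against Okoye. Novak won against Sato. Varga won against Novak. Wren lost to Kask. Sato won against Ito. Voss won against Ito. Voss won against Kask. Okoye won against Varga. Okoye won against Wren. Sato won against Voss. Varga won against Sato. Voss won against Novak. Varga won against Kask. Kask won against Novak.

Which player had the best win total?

Okoye

Win totals: Ito 1, Okoye 6, Novak 4, Wren 2, Varga 5, Kask 4, Sato 3, Voss 3.
Okoye leads with 6 wins (next highest: 5).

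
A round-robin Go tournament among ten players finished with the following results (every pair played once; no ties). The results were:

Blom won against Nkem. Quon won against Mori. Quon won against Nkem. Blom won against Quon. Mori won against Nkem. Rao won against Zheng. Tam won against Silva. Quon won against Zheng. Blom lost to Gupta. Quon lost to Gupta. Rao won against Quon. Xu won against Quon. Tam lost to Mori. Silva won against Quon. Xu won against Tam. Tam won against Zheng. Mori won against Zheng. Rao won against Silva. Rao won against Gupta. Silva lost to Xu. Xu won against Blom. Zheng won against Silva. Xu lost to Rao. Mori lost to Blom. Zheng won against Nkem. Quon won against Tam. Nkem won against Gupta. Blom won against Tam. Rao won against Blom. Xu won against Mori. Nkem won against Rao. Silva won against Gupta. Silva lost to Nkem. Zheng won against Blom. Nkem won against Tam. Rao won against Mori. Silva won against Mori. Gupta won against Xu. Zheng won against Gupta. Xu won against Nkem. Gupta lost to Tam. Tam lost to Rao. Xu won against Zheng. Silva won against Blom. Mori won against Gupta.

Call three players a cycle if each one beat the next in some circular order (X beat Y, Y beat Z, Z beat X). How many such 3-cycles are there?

Win totals: Tam 3, Zheng 4, Rao 8, Quon 4, Nkem 4, Xu 7, Blom 4, Gupta 3, Mori 4, Silva 4.
A player with w wins dominates both others in C(w,2) triples; summing gives 3 + 6 + 28 + 6 + 6 + 21 + 6 + 3 + 6 + 6 = 91 transitive triples.
Total triples C(10,3) = 120, so cyclic triples = 120 − 91 = 29.

29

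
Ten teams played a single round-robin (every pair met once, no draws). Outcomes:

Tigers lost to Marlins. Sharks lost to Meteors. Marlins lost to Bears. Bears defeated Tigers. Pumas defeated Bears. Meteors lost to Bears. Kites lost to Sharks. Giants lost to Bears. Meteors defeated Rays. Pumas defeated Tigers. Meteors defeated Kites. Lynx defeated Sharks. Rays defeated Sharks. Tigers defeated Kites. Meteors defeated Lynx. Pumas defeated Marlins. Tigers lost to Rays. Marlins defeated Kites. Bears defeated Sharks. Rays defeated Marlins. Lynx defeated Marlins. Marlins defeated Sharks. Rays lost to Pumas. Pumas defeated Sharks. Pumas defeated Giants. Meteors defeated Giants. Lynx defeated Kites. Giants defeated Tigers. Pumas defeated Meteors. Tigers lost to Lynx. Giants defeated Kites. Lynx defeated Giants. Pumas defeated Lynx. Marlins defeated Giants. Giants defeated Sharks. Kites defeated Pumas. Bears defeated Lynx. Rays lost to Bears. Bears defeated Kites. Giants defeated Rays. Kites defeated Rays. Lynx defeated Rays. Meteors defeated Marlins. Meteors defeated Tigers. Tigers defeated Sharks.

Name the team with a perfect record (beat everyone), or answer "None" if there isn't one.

Highest win total is Pumas with 8 (out of 9 possible).
Pumas lost to Kites, so no team went undefeated.

None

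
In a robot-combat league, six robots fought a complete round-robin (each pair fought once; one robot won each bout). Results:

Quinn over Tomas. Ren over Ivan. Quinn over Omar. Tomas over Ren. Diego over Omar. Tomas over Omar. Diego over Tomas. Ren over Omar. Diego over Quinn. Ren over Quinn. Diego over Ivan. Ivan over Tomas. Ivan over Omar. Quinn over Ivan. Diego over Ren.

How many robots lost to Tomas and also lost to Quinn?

Tomas beat: Omar, Ren.
Quinn beat: Tomas, Omar, Ivan.
Both beat: Omar — 1.

1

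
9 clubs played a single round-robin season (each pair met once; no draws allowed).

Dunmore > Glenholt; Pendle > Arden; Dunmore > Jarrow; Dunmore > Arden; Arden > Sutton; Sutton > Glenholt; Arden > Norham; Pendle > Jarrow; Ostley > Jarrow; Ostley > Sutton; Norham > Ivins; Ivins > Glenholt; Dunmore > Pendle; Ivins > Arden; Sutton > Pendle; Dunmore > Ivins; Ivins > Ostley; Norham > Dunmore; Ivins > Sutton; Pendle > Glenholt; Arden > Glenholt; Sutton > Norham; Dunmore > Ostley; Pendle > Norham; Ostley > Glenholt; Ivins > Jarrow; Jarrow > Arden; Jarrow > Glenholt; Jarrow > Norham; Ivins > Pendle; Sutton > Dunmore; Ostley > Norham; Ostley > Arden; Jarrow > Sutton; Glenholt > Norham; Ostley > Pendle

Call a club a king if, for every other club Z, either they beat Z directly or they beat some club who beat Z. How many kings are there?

Norham reaches everyone (king).
Glenholt cannot reach Arden, Ostley, Jarrow, Sutton, Pendle in two steps.
Arden cannot reach Ostley, Jarrow in two steps.
Ostley reaches everyone (king).
Ivins reaches everyone (king).
Jarrow cannot reach Ostley in two steps.
Sutton reaches everyone (king).
Pendle cannot reach Ostley in two steps.
Dunmore reaches everyone (king).
Kings: Norham, Ostley, Ivins, Sutton, Dunmore — 5.

5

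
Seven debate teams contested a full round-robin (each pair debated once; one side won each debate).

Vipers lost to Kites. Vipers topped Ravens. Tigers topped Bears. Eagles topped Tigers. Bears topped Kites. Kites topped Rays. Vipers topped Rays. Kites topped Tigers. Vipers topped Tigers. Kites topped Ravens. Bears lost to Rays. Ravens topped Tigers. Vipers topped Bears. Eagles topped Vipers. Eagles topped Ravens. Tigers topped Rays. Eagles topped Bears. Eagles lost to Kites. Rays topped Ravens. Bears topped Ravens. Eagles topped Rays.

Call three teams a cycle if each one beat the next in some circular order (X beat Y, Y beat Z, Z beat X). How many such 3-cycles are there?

Win totals: Bears 2, Rays 2, Ravens 1, Kites 5, Eagles 5, Vipers 4, Tigers 2.
A team with w wins dominates both others in C(w,2) triples; summing gives 1 + 1 + 0 + 10 + 10 + 6 + 1 = 29 transitive triples.
Total triples C(7,3) = 35, so cyclic triples = 35 − 29 = 6.

6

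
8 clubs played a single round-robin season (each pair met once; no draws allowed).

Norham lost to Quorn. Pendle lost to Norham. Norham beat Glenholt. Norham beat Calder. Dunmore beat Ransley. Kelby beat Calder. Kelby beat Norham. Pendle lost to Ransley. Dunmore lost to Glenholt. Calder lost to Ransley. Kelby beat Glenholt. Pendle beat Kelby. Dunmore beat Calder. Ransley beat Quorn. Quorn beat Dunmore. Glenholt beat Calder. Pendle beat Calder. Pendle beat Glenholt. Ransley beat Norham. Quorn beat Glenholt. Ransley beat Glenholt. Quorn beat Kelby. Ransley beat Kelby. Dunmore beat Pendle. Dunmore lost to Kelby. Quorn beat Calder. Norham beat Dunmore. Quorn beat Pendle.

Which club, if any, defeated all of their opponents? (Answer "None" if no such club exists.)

None

Highest win total is Ransley with 6 (out of 7 possible).
Ransley lost to Dunmore, so no club went undefeated.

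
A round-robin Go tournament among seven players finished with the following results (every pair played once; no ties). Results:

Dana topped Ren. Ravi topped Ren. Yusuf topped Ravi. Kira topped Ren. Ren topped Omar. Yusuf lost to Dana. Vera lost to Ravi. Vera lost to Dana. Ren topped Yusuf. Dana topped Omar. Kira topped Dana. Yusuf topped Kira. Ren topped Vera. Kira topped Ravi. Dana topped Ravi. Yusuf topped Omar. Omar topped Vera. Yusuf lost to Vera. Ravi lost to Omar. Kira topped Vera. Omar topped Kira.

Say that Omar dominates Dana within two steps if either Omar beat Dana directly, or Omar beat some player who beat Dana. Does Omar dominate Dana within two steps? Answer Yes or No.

Yes

Omar did not beat Dana directly.
Omar beat Ravi, Vera, Kira. Of those, Kira beat Dana.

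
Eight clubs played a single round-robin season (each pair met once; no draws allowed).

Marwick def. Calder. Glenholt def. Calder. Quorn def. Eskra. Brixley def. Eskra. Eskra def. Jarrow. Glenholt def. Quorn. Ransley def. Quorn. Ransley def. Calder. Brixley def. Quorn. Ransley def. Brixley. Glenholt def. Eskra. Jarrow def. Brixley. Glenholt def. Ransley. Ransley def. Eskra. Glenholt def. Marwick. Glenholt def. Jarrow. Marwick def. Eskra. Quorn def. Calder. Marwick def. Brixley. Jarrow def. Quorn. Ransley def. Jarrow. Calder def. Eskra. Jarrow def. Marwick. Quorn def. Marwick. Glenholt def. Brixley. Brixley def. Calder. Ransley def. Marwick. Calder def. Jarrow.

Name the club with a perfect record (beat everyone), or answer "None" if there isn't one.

Glenholt has 7 wins out of 7 opponents — a perfect record.

Glenholt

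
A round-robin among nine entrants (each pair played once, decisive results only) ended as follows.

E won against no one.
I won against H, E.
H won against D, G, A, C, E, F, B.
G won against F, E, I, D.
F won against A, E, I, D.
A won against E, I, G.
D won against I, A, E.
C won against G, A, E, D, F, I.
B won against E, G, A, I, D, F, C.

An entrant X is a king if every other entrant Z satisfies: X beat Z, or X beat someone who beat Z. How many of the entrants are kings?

A cannot reach B, C in two steps.
B reaches everyone (king).
C cannot reach B in two steps.
D cannot reach B, C, F in two steps.
E cannot reach A, B, C, D, F, G, H, I in two steps.
F cannot reach B, C in two steps.
G cannot reach B, C in two steps.
H reaches everyone (king).
I reaches everyone (king).
Kings: B, H, I — 3.

3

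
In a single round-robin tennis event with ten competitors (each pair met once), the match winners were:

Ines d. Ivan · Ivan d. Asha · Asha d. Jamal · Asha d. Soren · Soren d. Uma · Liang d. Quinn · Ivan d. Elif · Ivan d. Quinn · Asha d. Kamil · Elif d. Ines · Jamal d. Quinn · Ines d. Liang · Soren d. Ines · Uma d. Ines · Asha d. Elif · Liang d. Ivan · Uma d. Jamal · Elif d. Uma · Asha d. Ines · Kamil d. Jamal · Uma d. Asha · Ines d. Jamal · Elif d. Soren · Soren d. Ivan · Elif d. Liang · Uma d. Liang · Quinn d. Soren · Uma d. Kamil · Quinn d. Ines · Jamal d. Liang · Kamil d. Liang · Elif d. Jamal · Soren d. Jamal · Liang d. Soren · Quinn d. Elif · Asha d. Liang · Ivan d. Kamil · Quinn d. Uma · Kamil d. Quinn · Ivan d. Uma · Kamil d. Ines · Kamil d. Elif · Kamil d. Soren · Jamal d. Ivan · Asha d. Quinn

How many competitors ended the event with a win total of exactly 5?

3

Win totals: Soren 4, Quinn 4, Jamal 3, Uma 5, Ines 3, Elif 5, Ivan 5, Kamil 6, Asha 7, Liang 3.
Exactly 5: Uma, Elif, Ivan — 3 competitors.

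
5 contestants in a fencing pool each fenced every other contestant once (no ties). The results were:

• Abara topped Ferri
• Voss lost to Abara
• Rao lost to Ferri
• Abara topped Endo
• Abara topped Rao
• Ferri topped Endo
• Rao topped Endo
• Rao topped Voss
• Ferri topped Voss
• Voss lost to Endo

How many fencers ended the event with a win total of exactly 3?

1

Win totals: Voss 0, Endo 1, Abara 4, Rao 2, Ferri 3.
Exactly 3: Ferri — 1 fencer.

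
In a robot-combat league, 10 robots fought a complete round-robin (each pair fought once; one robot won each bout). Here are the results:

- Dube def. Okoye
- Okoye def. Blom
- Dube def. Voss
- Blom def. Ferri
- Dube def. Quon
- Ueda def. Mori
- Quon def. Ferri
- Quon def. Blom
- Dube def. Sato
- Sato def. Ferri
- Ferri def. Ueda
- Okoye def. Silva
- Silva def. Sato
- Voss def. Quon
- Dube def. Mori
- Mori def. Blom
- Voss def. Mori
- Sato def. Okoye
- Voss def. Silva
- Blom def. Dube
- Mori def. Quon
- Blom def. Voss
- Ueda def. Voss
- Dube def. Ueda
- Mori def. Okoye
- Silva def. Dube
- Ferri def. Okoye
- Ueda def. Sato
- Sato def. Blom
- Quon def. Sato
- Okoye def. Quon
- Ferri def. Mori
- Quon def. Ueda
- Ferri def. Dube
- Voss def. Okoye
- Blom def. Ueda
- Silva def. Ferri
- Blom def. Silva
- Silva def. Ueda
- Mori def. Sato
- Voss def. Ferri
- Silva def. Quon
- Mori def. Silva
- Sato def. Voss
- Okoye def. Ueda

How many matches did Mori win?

Mori's results: beat Silva, Quon, Sato, Blom, Okoye; lost to Ferri, Ueda, Voss, Dube.
That is 5 wins.

5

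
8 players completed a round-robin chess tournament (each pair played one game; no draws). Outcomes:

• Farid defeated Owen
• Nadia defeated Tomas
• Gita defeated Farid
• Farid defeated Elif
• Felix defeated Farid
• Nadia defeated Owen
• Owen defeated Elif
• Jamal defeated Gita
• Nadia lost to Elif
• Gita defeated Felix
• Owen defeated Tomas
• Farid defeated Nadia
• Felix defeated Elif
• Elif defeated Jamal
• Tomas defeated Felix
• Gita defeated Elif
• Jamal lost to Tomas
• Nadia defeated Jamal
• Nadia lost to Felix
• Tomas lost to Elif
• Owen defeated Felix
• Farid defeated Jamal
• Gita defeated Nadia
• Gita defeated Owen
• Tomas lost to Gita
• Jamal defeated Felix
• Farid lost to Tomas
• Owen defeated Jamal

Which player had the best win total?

Gita

Win totals: Felix 3, Gita 6, Jamal 2, Farid 4, Owen 4, Elif 3, Tomas 3, Nadia 3.
Gita leads with 6 wins (next highest: 4).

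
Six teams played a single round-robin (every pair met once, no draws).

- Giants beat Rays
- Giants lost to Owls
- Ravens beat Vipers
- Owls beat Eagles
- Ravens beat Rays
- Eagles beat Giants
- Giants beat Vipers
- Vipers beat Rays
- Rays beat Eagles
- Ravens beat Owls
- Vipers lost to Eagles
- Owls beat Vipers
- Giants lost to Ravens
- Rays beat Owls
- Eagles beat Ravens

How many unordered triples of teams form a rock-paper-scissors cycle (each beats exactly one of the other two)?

6

Of the C(6,3) = 20 triples, the cyclic ones are: {Ravens, Rays, Eagles}; {Ravens, Eagles, Owls}; {Rays, Giants, Eagles}; {Rays, Giants, Owls}; {Rays, Eagles, Vipers}; {Rays, Vipers, Owls}.
That is 6.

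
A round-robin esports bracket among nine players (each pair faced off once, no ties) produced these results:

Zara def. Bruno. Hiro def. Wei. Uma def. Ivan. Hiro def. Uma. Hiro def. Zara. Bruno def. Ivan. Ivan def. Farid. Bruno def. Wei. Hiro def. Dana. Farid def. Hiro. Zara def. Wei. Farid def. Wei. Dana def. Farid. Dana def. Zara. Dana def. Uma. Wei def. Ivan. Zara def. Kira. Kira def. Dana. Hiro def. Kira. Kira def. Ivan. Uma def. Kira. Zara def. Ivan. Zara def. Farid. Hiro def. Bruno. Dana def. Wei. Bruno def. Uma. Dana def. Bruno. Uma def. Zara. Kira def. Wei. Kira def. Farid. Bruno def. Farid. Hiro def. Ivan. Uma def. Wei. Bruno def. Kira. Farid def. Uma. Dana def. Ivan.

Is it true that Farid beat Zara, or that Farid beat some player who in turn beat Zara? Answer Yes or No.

Yes

Farid did not beat Zara directly.
Farid beat Wei, Uma, Hiro. Of those, Uma beat Zara.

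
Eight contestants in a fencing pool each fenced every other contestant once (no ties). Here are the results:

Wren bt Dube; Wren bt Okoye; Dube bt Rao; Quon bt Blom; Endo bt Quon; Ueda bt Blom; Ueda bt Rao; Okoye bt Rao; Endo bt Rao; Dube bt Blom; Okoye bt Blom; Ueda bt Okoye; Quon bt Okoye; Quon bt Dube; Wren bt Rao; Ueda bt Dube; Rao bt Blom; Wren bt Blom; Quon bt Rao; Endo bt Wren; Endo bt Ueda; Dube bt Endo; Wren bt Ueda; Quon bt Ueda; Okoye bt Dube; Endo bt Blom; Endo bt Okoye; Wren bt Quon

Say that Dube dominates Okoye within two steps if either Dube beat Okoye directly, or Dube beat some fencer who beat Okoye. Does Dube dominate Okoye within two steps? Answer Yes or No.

Yes

Dube did not beat Okoye directly.
Dube beat Blom, Endo, Rao. Of those, Endo beat Okoye.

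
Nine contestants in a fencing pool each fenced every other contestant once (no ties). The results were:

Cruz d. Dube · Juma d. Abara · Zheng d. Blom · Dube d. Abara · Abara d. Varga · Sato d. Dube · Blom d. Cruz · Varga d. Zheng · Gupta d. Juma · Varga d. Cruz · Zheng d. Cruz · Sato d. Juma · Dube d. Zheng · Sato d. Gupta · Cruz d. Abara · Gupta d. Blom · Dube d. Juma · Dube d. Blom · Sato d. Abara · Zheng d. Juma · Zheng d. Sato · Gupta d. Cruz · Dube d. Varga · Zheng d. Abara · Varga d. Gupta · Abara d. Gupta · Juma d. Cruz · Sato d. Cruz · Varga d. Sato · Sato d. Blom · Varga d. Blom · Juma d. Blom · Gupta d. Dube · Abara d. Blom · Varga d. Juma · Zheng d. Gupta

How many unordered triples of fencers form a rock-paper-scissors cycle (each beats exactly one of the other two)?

16

Win totals: Dube 5, Zheng 6, Blom 1, Sato 6, Cruz 2, Juma 3, Gupta 4, Abara 3, Varga 6.
A fencer with w wins dominates both others in C(w,2) triples; summing gives 10 + 15 + 0 + 15 + 1 + 3 + 6 + 3 + 15 = 68 transitive triples.
Total triples C(9,3) = 84, so cyclic triples = 84 − 68 = 16.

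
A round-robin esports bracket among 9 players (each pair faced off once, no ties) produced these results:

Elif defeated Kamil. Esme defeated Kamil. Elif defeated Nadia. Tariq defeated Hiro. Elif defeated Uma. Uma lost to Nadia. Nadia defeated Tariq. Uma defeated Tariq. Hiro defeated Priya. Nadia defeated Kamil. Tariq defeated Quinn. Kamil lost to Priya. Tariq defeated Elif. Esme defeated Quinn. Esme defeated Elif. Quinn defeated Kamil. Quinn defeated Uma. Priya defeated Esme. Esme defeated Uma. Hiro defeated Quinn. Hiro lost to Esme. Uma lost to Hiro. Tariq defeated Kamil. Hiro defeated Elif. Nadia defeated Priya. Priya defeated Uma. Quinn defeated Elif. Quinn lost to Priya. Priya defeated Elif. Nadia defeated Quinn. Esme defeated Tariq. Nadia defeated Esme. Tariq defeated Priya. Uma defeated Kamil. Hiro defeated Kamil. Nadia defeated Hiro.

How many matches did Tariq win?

5

Tariq's results: beat Priya, Elif, Quinn, Kamil, Hiro; lost to Uma, Esme, Nadia.
That is 5 wins.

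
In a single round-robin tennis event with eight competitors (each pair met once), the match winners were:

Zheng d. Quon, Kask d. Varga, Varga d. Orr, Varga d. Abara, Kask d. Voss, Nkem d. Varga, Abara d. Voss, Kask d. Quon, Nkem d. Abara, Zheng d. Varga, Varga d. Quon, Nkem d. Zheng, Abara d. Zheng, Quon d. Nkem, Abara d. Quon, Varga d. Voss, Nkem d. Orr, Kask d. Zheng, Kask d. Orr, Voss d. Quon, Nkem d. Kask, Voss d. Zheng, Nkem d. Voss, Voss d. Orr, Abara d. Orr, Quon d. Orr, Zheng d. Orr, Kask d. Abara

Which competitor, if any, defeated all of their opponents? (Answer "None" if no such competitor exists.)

Highest win total is Nkem with 6 (out of 7 possible).
Nkem lost to Quon, so no competitor went undefeated.

None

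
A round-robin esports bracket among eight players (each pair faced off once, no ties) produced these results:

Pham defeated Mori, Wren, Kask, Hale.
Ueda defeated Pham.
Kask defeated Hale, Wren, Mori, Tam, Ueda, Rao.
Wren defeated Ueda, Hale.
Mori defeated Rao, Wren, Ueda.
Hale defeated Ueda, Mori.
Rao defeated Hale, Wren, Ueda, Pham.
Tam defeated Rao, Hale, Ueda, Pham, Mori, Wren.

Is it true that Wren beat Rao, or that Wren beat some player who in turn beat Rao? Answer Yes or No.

Wren did not beat Rao directly.
Wren beat Ueda, Hale, but each of them lost to Rao. No two-step path.

No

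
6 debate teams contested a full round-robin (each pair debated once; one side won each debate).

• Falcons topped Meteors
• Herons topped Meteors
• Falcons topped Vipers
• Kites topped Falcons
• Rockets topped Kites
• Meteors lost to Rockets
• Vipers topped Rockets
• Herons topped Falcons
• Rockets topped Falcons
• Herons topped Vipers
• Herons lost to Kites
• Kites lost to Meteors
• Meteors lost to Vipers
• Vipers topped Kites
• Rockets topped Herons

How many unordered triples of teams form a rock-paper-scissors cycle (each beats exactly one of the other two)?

6

Win totals: Vipers 3, Kites 2, Falcons 2, Rockets 4, Herons 3, Meteors 1.
A team with w wins dominates both others in C(w,2) triples; summing gives 3 + 1 + 1 + 6 + 3 + 0 = 14 transitive triples.
Total triples C(6,3) = 20, so cyclic triples = 20 − 14 = 6.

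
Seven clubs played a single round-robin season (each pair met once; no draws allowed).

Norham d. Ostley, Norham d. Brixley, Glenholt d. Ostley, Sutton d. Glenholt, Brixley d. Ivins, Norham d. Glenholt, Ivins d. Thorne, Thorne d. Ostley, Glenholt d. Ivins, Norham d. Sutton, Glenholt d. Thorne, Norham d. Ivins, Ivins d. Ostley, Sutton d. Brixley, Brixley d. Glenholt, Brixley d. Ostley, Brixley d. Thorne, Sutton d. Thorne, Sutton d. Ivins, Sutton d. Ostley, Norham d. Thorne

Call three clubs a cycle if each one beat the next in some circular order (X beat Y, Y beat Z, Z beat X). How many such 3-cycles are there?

Win totals: Norham 6, Sutton 5, Ivins 2, Brixley 4, Thorne 1, Glenholt 3, Ostley 0.
A club with w wins dominates both others in C(w,2) triples; summing gives 15 + 10 + 1 + 6 + 0 + 3 + 0 = 35 transitive triples.
Total triples C(7,3) = 35, so cyclic triples = 35 − 35 = 0.

0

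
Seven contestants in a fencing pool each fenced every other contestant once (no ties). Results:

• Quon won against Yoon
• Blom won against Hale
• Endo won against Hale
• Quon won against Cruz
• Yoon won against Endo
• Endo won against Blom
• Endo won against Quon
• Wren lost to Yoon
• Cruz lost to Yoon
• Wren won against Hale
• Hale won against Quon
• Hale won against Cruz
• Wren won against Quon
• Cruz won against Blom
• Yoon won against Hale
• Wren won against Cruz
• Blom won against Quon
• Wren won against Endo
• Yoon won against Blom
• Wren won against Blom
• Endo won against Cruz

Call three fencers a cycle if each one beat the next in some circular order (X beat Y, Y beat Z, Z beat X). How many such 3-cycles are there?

6

Win totals: Cruz 1, Yoon 5, Hale 2, Wren 5, Endo 4, Blom 2, Quon 2.
A fencer with w wins dominates both others in C(w,2) triples; summing gives 0 + 10 + 1 + 10 + 6 + 1 + 1 = 29 transitive triples.
Total triples C(7,3) = 35, so cyclic triples = 35 − 29 = 6.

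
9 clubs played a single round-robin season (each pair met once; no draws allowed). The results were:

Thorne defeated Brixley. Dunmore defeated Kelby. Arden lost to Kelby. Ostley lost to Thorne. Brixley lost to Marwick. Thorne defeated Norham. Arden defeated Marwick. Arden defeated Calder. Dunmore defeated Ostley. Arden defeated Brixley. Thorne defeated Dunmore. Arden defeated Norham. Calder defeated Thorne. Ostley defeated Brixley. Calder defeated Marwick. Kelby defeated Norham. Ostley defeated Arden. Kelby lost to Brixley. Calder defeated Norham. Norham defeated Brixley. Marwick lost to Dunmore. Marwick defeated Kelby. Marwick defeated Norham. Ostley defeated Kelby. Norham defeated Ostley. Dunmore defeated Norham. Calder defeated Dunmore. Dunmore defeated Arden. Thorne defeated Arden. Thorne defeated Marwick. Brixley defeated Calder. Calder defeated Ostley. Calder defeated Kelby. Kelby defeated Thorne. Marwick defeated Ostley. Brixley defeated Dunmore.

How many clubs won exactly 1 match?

Win totals: Kelby 3, Arden 4, Ostley 3, Thorne 6, Calder 6, Brixley 3, Dunmore 5, Marwick 4, Norham 2.
No club has exactly 1 wins.

0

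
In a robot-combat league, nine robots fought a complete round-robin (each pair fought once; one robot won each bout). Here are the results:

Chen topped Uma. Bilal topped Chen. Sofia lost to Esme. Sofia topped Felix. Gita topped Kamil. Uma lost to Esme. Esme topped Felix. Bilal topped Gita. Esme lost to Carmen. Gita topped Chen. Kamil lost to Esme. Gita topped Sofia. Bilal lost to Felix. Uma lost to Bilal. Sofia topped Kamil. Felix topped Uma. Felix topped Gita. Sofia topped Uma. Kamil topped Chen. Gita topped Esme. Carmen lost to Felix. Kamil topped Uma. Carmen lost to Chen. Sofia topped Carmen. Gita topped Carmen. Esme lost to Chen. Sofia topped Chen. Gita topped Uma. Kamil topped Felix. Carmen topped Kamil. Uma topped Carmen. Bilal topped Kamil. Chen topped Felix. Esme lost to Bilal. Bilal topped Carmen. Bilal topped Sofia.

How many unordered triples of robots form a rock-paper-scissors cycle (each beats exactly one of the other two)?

Win totals: Uma 1, Kamil 3, Sofia 5, Esme 4, Felix 4, Chen 4, Bilal 7, Carmen 2, Gita 6.
A robot with w wins dominates both others in C(w,2) triples; summing gives 0 + 3 + 10 + 6 + 6 + 6 + 21 + 1 + 15 = 68 transitive triples.
Total triples C(9,3) = 84, so cyclic triples = 84 − 68 = 16.

16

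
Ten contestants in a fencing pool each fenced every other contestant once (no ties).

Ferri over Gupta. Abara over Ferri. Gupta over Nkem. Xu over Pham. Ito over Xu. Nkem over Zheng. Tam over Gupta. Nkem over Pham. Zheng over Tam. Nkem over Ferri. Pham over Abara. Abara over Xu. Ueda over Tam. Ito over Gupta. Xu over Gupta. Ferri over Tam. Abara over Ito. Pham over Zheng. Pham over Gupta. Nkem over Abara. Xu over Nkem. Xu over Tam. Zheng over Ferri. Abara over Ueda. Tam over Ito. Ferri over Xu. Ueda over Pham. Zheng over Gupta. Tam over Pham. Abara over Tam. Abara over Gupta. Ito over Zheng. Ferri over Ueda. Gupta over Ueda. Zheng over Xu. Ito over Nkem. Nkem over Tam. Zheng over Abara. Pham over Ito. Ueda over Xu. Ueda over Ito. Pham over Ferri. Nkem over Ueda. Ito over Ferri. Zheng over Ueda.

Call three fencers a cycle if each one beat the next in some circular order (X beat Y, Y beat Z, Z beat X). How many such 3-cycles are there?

Win totals: Pham 5, Ueda 4, Tam 3, Ferri 4, Zheng 6, Xu 4, Ito 5, Nkem 6, Gupta 2, Abara 6.
A fencer with w wins dominates both others in C(w,2) triples; summing gives 10 + 6 + 3 + 6 + 15 + 6 + 10 + 15 + 1 + 15 = 87 transitive triples.
Total triples C(10,3) = 120, so cyclic triples = 120 − 87 = 33.

33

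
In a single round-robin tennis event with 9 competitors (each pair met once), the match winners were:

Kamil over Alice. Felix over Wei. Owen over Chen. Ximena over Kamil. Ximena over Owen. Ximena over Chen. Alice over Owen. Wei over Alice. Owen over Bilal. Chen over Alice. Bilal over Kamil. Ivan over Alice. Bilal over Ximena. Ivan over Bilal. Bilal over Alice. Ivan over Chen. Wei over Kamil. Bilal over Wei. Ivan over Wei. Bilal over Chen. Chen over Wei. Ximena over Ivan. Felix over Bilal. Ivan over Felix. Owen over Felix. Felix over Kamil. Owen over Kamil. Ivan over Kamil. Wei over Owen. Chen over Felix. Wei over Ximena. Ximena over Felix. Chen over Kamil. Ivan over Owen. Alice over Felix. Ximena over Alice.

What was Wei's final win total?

Wei's results: beat Ximena, Alice, Owen, Kamil; lost to Ivan, Felix, Bilal, Chen.
That is 4 wins.

4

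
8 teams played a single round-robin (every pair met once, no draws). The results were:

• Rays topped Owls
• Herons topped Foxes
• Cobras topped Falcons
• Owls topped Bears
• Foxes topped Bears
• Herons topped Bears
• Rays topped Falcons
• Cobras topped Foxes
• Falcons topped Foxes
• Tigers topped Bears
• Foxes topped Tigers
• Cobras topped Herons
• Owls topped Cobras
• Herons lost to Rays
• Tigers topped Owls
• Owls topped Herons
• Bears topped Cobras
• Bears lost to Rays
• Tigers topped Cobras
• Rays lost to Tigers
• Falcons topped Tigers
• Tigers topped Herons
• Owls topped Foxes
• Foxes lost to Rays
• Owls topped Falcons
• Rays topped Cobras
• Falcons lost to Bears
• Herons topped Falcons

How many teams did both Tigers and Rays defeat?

Tigers beat: Owls, Cobras, Herons, Rays, Bears.
Rays beat: Foxes, Owls, Falcons, Cobras, Herons, Bears.
Both beat: Owls, Cobras, Herons, Bears — 4.

4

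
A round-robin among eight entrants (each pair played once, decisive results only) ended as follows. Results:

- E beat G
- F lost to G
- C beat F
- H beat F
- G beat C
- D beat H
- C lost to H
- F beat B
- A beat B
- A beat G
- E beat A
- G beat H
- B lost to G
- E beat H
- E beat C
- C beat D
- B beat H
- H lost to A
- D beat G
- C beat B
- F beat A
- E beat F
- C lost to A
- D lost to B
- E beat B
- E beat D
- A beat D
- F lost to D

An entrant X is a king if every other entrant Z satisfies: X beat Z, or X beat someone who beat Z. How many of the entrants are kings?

A cannot reach E in two steps.
B cannot reach A, E in two steps.
C cannot reach E in two steps.
D cannot reach E in two steps.
E reaches everyone (king).
F cannot reach E in two steps.
G cannot reach E in two steps.
H cannot reach E, G in two steps.
Kings: E — 1.

1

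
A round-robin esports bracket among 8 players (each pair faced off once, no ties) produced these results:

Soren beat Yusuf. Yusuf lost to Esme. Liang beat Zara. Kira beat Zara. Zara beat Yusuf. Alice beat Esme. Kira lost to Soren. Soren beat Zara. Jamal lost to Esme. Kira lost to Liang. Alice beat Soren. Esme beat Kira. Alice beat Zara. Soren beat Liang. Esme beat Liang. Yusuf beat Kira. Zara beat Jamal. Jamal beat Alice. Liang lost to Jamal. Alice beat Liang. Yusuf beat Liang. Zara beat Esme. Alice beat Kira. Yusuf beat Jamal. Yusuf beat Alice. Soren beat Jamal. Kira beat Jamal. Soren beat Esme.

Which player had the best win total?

Win totals: Esme 4, Liang 2, Jamal 2, Zara 3, Yusuf 4, Alice 5, Kira 2, Soren 6.
Soren leads with 6 wins (next highest: 5).

Soren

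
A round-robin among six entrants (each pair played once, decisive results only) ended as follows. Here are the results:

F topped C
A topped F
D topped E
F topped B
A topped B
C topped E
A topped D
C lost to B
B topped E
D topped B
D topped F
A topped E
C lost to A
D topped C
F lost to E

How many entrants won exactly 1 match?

Win totals: A 5, B 2, C 1, D 4, E 1, F 2.
Exactly 1: C, E — 2 entrants.

2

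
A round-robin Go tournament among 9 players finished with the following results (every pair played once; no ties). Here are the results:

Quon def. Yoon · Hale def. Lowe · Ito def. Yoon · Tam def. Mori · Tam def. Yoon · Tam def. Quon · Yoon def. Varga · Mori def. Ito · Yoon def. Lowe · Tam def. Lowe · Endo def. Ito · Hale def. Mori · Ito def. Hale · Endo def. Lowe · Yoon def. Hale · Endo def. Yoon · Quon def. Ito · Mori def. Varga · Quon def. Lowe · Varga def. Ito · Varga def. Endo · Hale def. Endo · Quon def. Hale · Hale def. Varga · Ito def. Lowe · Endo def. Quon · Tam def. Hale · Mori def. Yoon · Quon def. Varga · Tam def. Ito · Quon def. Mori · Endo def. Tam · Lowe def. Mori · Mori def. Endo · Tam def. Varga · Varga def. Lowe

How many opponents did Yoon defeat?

3

Yoon's results: beat Varga, Lowe, Hale; lost to Quon, Tam, Mori, Endo, Ito.
That is 3 wins.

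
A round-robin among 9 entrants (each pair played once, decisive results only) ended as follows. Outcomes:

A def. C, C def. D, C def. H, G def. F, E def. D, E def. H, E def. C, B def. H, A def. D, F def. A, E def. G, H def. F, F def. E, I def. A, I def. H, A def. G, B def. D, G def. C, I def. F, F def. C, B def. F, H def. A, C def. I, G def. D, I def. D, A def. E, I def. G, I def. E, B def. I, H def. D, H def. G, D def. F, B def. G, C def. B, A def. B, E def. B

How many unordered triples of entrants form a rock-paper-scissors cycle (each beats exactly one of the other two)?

Win totals: A 5, B 5, C 4, D 1, E 5, F 3, G 3, H 4, I 6.
An entrant with w wins dominates both others in C(w,2) triples; summing gives 10 + 10 + 6 + 0 + 10 + 3 + 3 + 6 + 15 = 63 transitive triples.
Total triples C(9,3) = 84, so cyclic triples = 84 − 63 = 21.

21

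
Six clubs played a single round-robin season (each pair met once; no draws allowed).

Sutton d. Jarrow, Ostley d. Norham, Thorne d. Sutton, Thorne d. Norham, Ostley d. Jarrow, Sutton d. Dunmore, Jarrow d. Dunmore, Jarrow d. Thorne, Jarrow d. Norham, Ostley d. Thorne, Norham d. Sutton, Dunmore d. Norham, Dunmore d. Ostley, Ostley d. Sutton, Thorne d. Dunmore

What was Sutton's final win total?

2

Sutton's results: beat Dunmore, Jarrow; lost to Thorne, Norham, Ostley.
That is 2 wins.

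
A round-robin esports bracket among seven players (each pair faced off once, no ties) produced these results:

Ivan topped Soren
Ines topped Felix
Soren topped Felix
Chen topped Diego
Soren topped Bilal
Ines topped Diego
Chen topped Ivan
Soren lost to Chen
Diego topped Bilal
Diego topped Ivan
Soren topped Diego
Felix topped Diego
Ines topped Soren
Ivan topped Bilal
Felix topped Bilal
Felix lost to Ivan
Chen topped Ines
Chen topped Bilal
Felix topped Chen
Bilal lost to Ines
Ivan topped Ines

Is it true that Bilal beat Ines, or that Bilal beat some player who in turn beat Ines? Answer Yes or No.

Bilal did not beat Ines directly.
Bilal beat no one, so there is no intermediate player.

No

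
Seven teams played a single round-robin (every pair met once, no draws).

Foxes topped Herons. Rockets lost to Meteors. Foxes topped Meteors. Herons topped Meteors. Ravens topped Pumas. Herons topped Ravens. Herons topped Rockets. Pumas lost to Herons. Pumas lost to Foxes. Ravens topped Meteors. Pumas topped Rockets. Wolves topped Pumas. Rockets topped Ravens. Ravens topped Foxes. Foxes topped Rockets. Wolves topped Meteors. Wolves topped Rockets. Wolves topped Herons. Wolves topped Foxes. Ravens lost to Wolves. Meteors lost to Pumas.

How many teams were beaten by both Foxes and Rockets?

0

Foxes beat: Herons, Meteors, Rockets, Pumas.
Rockets beat: Ravens.
No one was beaten by both.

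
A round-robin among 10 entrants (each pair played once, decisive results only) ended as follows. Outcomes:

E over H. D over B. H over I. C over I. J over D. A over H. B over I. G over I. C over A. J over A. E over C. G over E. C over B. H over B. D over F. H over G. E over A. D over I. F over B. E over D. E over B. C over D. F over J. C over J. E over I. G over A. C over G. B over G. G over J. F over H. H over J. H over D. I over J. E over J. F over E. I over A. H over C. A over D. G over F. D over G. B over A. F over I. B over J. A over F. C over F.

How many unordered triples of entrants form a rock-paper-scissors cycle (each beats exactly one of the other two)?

Win totals: A 3, B 4, C 7, D 4, E 7, F 5, G 5, H 6, I 2, J 2.
An entrant with w wins dominates both others in C(w,2) triples; summing gives 3 + 6 + 21 + 6 + 21 + 10 + 10 + 15 + 1 + 1 = 94 transitive triples.
Total triples C(10,3) = 120, so cyclic triples = 120 − 94 = 26.

26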